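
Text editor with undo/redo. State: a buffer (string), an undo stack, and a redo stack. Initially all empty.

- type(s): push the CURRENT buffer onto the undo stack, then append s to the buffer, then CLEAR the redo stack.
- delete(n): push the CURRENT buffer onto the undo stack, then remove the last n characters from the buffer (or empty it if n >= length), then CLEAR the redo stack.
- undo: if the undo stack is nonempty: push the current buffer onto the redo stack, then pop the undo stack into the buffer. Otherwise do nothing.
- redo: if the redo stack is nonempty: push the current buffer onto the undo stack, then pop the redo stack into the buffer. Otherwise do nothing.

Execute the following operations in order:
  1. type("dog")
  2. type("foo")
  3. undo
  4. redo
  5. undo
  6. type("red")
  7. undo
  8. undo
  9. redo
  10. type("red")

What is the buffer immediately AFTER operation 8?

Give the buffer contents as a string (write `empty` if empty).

Answer: empty

Derivation:
After op 1 (type): buf='dog' undo_depth=1 redo_depth=0
After op 2 (type): buf='dogfoo' undo_depth=2 redo_depth=0
After op 3 (undo): buf='dog' undo_depth=1 redo_depth=1
After op 4 (redo): buf='dogfoo' undo_depth=2 redo_depth=0
After op 5 (undo): buf='dog' undo_depth=1 redo_depth=1
After op 6 (type): buf='dogred' undo_depth=2 redo_depth=0
After op 7 (undo): buf='dog' undo_depth=1 redo_depth=1
After op 8 (undo): buf='(empty)' undo_depth=0 redo_depth=2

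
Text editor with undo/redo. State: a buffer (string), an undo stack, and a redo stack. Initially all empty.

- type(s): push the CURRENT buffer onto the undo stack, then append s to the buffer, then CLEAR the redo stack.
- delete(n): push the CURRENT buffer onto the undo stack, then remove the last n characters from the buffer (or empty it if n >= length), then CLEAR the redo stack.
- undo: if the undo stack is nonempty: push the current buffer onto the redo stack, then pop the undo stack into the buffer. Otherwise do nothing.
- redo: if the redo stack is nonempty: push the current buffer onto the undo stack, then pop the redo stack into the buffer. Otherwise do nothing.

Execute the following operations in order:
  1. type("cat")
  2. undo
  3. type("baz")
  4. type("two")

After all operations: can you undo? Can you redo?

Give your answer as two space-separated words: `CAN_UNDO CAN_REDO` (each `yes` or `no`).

Answer: yes no

Derivation:
After op 1 (type): buf='cat' undo_depth=1 redo_depth=0
After op 2 (undo): buf='(empty)' undo_depth=0 redo_depth=1
After op 3 (type): buf='baz' undo_depth=1 redo_depth=0
After op 4 (type): buf='baztwo' undo_depth=2 redo_depth=0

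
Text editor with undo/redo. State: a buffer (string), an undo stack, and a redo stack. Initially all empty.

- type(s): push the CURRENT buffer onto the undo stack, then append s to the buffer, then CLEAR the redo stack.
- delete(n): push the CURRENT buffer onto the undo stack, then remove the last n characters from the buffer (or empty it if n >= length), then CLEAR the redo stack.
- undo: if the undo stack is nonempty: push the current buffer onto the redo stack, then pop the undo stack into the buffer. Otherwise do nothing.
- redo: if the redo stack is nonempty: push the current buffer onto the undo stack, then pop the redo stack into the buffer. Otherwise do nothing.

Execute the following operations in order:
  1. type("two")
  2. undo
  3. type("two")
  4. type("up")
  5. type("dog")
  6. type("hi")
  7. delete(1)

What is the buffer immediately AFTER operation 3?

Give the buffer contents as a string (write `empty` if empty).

Answer: two

Derivation:
After op 1 (type): buf='two' undo_depth=1 redo_depth=0
After op 2 (undo): buf='(empty)' undo_depth=0 redo_depth=1
After op 3 (type): buf='two' undo_depth=1 redo_depth=0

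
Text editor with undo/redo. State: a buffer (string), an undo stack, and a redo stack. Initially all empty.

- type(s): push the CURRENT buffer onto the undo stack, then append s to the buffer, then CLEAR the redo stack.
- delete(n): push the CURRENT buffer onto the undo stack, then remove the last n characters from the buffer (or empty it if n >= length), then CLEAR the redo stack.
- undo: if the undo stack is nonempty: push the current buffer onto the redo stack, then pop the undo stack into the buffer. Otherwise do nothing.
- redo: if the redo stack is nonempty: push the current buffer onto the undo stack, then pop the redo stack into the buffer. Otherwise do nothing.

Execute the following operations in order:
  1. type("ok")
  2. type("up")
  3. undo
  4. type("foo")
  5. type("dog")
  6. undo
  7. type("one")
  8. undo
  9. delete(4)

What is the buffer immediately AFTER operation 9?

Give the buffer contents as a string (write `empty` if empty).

After op 1 (type): buf='ok' undo_depth=1 redo_depth=0
After op 2 (type): buf='okup' undo_depth=2 redo_depth=0
After op 3 (undo): buf='ok' undo_depth=1 redo_depth=1
After op 4 (type): buf='okfoo' undo_depth=2 redo_depth=0
After op 5 (type): buf='okfoodog' undo_depth=3 redo_depth=0
After op 6 (undo): buf='okfoo' undo_depth=2 redo_depth=1
After op 7 (type): buf='okfooone' undo_depth=3 redo_depth=0
After op 8 (undo): buf='okfoo' undo_depth=2 redo_depth=1
After op 9 (delete): buf='o' undo_depth=3 redo_depth=0

Answer: o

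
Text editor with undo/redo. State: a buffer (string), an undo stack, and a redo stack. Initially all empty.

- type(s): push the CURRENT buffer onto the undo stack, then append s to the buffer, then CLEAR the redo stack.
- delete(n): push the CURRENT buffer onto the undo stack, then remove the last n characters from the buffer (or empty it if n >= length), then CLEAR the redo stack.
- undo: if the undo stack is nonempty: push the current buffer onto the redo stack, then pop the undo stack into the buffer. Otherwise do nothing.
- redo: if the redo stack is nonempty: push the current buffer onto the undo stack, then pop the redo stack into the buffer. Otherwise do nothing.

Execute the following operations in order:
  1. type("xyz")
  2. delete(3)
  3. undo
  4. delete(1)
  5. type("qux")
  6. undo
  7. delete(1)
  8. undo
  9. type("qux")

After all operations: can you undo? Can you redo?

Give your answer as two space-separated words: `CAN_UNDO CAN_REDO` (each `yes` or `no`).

Answer: yes no

Derivation:
After op 1 (type): buf='xyz' undo_depth=1 redo_depth=0
After op 2 (delete): buf='(empty)' undo_depth=2 redo_depth=0
After op 3 (undo): buf='xyz' undo_depth=1 redo_depth=1
After op 4 (delete): buf='xy' undo_depth=2 redo_depth=0
After op 5 (type): buf='xyqux' undo_depth=3 redo_depth=0
After op 6 (undo): buf='xy' undo_depth=2 redo_depth=1
After op 7 (delete): buf='x' undo_depth=3 redo_depth=0
After op 8 (undo): buf='xy' undo_depth=2 redo_depth=1
After op 9 (type): buf='xyqux' undo_depth=3 redo_depth=0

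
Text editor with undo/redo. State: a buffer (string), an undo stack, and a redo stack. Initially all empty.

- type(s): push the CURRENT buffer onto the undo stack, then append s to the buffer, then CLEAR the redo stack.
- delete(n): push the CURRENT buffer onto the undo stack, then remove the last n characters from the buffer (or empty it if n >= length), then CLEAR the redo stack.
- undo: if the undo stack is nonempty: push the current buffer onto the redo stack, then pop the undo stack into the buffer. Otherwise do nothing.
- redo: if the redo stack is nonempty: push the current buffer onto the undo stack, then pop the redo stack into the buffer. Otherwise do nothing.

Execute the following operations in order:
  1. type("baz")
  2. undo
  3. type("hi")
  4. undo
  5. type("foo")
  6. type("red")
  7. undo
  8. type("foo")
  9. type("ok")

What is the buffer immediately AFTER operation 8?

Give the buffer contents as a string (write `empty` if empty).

After op 1 (type): buf='baz' undo_depth=1 redo_depth=0
After op 2 (undo): buf='(empty)' undo_depth=0 redo_depth=1
After op 3 (type): buf='hi' undo_depth=1 redo_depth=0
After op 4 (undo): buf='(empty)' undo_depth=0 redo_depth=1
After op 5 (type): buf='foo' undo_depth=1 redo_depth=0
After op 6 (type): buf='foored' undo_depth=2 redo_depth=0
After op 7 (undo): buf='foo' undo_depth=1 redo_depth=1
After op 8 (type): buf='foofoo' undo_depth=2 redo_depth=0

Answer: foofoo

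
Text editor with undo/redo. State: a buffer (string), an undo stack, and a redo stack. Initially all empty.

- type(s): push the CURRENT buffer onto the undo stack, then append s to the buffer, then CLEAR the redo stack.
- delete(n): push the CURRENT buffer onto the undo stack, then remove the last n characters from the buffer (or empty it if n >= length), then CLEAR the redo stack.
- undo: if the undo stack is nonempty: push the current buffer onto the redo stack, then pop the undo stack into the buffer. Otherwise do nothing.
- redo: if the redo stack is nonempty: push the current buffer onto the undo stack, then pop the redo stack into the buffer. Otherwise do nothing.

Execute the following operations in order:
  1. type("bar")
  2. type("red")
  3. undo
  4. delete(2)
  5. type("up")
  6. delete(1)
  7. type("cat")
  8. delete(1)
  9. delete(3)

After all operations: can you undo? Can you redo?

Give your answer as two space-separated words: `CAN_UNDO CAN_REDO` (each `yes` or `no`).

After op 1 (type): buf='bar' undo_depth=1 redo_depth=0
After op 2 (type): buf='barred' undo_depth=2 redo_depth=0
After op 3 (undo): buf='bar' undo_depth=1 redo_depth=1
After op 4 (delete): buf='b' undo_depth=2 redo_depth=0
After op 5 (type): buf='bup' undo_depth=3 redo_depth=0
After op 6 (delete): buf='bu' undo_depth=4 redo_depth=0
After op 7 (type): buf='bucat' undo_depth=5 redo_depth=0
After op 8 (delete): buf='buca' undo_depth=6 redo_depth=0
After op 9 (delete): buf='b' undo_depth=7 redo_depth=0

Answer: yes no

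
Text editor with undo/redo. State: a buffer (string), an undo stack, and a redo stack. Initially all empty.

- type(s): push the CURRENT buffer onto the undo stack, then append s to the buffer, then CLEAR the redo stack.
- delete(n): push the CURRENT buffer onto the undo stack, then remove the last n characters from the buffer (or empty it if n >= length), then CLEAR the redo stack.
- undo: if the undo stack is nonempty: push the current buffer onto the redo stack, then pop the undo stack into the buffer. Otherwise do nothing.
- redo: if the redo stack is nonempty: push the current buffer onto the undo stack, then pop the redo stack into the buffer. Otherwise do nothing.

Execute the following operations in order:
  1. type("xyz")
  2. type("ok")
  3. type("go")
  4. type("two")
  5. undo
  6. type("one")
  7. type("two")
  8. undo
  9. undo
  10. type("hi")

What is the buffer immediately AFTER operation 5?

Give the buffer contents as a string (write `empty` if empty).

Answer: xyzokgo

Derivation:
After op 1 (type): buf='xyz' undo_depth=1 redo_depth=0
After op 2 (type): buf='xyzok' undo_depth=2 redo_depth=0
After op 3 (type): buf='xyzokgo' undo_depth=3 redo_depth=0
After op 4 (type): buf='xyzokgotwo' undo_depth=4 redo_depth=0
After op 5 (undo): buf='xyzokgo' undo_depth=3 redo_depth=1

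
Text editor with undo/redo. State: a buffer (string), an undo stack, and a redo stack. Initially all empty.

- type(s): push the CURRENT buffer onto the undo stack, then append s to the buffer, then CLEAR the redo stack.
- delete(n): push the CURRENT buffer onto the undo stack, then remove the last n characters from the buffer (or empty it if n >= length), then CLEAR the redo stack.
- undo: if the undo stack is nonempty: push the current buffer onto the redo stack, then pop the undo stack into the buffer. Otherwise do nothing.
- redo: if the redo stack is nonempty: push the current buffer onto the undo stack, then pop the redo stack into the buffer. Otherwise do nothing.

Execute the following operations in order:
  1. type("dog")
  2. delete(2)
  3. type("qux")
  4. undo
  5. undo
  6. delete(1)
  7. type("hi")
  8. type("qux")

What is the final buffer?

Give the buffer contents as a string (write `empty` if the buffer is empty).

After op 1 (type): buf='dog' undo_depth=1 redo_depth=0
After op 2 (delete): buf='d' undo_depth=2 redo_depth=0
After op 3 (type): buf='dqux' undo_depth=3 redo_depth=0
After op 4 (undo): buf='d' undo_depth=2 redo_depth=1
After op 5 (undo): buf='dog' undo_depth=1 redo_depth=2
After op 6 (delete): buf='do' undo_depth=2 redo_depth=0
After op 7 (type): buf='dohi' undo_depth=3 redo_depth=0
After op 8 (type): buf='dohiqux' undo_depth=4 redo_depth=0

Answer: dohiqux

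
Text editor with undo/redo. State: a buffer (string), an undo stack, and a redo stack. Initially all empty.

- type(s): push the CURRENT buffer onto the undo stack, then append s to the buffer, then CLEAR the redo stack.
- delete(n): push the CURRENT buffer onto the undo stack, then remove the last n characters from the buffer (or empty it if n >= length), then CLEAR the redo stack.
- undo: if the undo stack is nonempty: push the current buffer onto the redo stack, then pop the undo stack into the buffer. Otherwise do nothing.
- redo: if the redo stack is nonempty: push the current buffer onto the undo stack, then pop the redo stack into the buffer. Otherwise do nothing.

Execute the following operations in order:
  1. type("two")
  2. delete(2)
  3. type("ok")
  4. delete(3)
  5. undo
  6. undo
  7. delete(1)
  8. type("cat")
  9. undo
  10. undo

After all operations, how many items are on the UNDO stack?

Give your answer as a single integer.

Answer: 2

Derivation:
After op 1 (type): buf='two' undo_depth=1 redo_depth=0
After op 2 (delete): buf='t' undo_depth=2 redo_depth=0
After op 3 (type): buf='tok' undo_depth=3 redo_depth=0
After op 4 (delete): buf='(empty)' undo_depth=4 redo_depth=0
After op 5 (undo): buf='tok' undo_depth=3 redo_depth=1
After op 6 (undo): buf='t' undo_depth=2 redo_depth=2
After op 7 (delete): buf='(empty)' undo_depth=3 redo_depth=0
After op 8 (type): buf='cat' undo_depth=4 redo_depth=0
After op 9 (undo): buf='(empty)' undo_depth=3 redo_depth=1
After op 10 (undo): buf='t' undo_depth=2 redo_depth=2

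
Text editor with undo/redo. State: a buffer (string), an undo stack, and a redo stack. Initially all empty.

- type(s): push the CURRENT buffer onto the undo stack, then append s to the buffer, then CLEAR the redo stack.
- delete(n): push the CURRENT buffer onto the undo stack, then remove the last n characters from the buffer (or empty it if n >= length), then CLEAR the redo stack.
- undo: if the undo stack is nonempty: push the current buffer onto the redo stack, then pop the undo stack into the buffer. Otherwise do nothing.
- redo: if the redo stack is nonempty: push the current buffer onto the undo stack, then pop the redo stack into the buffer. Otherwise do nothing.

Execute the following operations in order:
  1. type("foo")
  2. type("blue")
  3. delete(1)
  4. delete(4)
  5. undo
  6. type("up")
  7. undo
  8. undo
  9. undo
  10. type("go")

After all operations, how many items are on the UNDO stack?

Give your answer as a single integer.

After op 1 (type): buf='foo' undo_depth=1 redo_depth=0
After op 2 (type): buf='fooblue' undo_depth=2 redo_depth=0
After op 3 (delete): buf='fooblu' undo_depth=3 redo_depth=0
After op 4 (delete): buf='fo' undo_depth=4 redo_depth=0
After op 5 (undo): buf='fooblu' undo_depth=3 redo_depth=1
After op 6 (type): buf='foobluup' undo_depth=4 redo_depth=0
After op 7 (undo): buf='fooblu' undo_depth=3 redo_depth=1
After op 8 (undo): buf='fooblue' undo_depth=2 redo_depth=2
After op 9 (undo): buf='foo' undo_depth=1 redo_depth=3
After op 10 (type): buf='foogo' undo_depth=2 redo_depth=0

Answer: 2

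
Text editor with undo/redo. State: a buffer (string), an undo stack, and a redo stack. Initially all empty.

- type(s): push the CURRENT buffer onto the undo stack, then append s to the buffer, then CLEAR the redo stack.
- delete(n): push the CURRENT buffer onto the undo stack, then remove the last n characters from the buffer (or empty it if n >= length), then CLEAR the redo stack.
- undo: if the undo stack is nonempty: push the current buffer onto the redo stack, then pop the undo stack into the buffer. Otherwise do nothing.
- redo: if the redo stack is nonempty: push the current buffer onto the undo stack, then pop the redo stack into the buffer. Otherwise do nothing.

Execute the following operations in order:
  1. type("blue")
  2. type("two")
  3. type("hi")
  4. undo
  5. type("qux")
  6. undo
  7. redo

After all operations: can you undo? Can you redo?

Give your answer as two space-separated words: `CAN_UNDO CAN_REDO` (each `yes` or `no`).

After op 1 (type): buf='blue' undo_depth=1 redo_depth=0
After op 2 (type): buf='bluetwo' undo_depth=2 redo_depth=0
After op 3 (type): buf='bluetwohi' undo_depth=3 redo_depth=0
After op 4 (undo): buf='bluetwo' undo_depth=2 redo_depth=1
After op 5 (type): buf='bluetwoqux' undo_depth=3 redo_depth=0
After op 6 (undo): buf='bluetwo' undo_depth=2 redo_depth=1
After op 7 (redo): buf='bluetwoqux' undo_depth=3 redo_depth=0

Answer: yes no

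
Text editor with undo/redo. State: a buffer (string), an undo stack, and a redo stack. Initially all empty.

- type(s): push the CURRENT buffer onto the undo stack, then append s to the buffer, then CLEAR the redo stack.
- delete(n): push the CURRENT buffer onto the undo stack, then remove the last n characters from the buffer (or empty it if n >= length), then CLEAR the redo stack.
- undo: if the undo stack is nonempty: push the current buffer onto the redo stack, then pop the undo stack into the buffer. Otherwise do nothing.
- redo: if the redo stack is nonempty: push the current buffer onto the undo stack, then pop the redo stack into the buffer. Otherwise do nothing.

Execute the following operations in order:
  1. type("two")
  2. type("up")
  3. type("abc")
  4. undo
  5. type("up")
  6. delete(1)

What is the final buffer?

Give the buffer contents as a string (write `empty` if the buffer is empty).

Answer: twoupu

Derivation:
After op 1 (type): buf='two' undo_depth=1 redo_depth=0
After op 2 (type): buf='twoup' undo_depth=2 redo_depth=0
After op 3 (type): buf='twoupabc' undo_depth=3 redo_depth=0
After op 4 (undo): buf='twoup' undo_depth=2 redo_depth=1
After op 5 (type): buf='twoupup' undo_depth=3 redo_depth=0
After op 6 (delete): buf='twoupu' undo_depth=4 redo_depth=0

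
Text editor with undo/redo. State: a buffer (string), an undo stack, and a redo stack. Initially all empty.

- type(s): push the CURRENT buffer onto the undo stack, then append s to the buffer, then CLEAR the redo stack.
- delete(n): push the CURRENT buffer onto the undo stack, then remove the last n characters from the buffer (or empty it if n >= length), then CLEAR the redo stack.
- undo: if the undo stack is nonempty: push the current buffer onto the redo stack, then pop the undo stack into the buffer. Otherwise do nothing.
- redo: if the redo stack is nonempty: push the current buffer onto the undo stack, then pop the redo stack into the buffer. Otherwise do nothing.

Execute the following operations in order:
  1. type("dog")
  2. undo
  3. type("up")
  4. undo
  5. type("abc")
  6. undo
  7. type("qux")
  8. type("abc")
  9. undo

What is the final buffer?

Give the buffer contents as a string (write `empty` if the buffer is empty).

After op 1 (type): buf='dog' undo_depth=1 redo_depth=0
After op 2 (undo): buf='(empty)' undo_depth=0 redo_depth=1
After op 3 (type): buf='up' undo_depth=1 redo_depth=0
After op 4 (undo): buf='(empty)' undo_depth=0 redo_depth=1
After op 5 (type): buf='abc' undo_depth=1 redo_depth=0
After op 6 (undo): buf='(empty)' undo_depth=0 redo_depth=1
After op 7 (type): buf='qux' undo_depth=1 redo_depth=0
After op 8 (type): buf='quxabc' undo_depth=2 redo_depth=0
After op 9 (undo): buf='qux' undo_depth=1 redo_depth=1

Answer: qux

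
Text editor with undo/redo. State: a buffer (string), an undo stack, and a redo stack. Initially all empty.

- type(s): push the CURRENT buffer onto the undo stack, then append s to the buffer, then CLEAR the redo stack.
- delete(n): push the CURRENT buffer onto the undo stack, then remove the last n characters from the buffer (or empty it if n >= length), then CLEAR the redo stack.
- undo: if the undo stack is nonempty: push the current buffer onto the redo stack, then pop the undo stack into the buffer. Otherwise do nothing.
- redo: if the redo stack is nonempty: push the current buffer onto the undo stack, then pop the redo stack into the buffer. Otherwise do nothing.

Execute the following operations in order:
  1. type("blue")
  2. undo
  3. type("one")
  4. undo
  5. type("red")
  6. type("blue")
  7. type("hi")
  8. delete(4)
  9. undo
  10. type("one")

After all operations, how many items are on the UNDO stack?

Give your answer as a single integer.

After op 1 (type): buf='blue' undo_depth=1 redo_depth=0
After op 2 (undo): buf='(empty)' undo_depth=0 redo_depth=1
After op 3 (type): buf='one' undo_depth=1 redo_depth=0
After op 4 (undo): buf='(empty)' undo_depth=0 redo_depth=1
After op 5 (type): buf='red' undo_depth=1 redo_depth=0
After op 6 (type): buf='redblue' undo_depth=2 redo_depth=0
After op 7 (type): buf='redbluehi' undo_depth=3 redo_depth=0
After op 8 (delete): buf='redbl' undo_depth=4 redo_depth=0
After op 9 (undo): buf='redbluehi' undo_depth=3 redo_depth=1
After op 10 (type): buf='redbluehione' undo_depth=4 redo_depth=0

Answer: 4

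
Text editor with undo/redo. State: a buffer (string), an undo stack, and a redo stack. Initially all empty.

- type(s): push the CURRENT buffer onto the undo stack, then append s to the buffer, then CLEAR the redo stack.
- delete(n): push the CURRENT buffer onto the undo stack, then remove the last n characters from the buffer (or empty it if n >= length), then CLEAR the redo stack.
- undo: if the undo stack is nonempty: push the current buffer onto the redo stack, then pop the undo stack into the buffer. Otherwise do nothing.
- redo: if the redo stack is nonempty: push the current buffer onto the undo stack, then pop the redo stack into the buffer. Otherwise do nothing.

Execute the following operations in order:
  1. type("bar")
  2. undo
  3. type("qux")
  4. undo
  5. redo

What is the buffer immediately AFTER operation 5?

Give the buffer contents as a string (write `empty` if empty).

After op 1 (type): buf='bar' undo_depth=1 redo_depth=0
After op 2 (undo): buf='(empty)' undo_depth=0 redo_depth=1
After op 3 (type): buf='qux' undo_depth=1 redo_depth=0
After op 4 (undo): buf='(empty)' undo_depth=0 redo_depth=1
After op 5 (redo): buf='qux' undo_depth=1 redo_depth=0

Answer: qux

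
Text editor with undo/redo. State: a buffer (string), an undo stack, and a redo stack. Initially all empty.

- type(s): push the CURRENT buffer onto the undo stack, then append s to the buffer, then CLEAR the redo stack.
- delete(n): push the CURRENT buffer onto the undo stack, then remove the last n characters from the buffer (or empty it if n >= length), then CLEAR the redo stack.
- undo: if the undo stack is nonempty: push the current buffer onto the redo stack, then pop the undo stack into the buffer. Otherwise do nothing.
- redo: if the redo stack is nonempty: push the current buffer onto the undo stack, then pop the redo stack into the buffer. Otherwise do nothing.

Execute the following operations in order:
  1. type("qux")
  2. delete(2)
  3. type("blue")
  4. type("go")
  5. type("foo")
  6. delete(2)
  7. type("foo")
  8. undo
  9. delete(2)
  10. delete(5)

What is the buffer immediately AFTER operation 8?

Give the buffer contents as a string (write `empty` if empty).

Answer: qbluegof

Derivation:
After op 1 (type): buf='qux' undo_depth=1 redo_depth=0
After op 2 (delete): buf='q' undo_depth=2 redo_depth=0
After op 3 (type): buf='qblue' undo_depth=3 redo_depth=0
After op 4 (type): buf='qbluego' undo_depth=4 redo_depth=0
After op 5 (type): buf='qbluegofoo' undo_depth=5 redo_depth=0
After op 6 (delete): buf='qbluegof' undo_depth=6 redo_depth=0
After op 7 (type): buf='qbluegoffoo' undo_depth=7 redo_depth=0
After op 8 (undo): buf='qbluegof' undo_depth=6 redo_depth=1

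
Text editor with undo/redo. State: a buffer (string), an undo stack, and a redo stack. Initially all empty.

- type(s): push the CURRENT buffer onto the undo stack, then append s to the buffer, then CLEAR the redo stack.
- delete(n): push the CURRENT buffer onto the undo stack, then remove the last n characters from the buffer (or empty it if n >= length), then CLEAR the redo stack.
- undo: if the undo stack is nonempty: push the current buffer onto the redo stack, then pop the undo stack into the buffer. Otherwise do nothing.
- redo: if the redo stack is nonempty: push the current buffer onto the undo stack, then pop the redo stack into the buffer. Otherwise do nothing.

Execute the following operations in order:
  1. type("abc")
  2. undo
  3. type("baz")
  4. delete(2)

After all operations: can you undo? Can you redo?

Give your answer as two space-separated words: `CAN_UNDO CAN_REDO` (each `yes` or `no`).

Answer: yes no

Derivation:
After op 1 (type): buf='abc' undo_depth=1 redo_depth=0
After op 2 (undo): buf='(empty)' undo_depth=0 redo_depth=1
After op 3 (type): buf='baz' undo_depth=1 redo_depth=0
After op 4 (delete): buf='b' undo_depth=2 redo_depth=0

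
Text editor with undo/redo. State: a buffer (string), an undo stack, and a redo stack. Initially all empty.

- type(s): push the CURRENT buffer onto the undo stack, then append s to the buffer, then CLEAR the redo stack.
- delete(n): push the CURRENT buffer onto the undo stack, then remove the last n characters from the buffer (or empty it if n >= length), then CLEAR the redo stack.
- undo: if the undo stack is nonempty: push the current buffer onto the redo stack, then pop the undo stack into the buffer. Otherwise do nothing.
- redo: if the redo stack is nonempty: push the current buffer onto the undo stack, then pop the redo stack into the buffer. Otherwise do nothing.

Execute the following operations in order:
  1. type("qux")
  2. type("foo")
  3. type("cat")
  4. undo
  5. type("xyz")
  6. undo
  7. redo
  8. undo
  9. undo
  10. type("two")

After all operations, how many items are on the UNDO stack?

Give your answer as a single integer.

Answer: 2

Derivation:
After op 1 (type): buf='qux' undo_depth=1 redo_depth=0
After op 2 (type): buf='quxfoo' undo_depth=2 redo_depth=0
After op 3 (type): buf='quxfoocat' undo_depth=3 redo_depth=0
After op 4 (undo): buf='quxfoo' undo_depth=2 redo_depth=1
After op 5 (type): buf='quxfooxyz' undo_depth=3 redo_depth=0
After op 6 (undo): buf='quxfoo' undo_depth=2 redo_depth=1
After op 7 (redo): buf='quxfooxyz' undo_depth=3 redo_depth=0
After op 8 (undo): buf='quxfoo' undo_depth=2 redo_depth=1
After op 9 (undo): buf='qux' undo_depth=1 redo_depth=2
After op 10 (type): buf='quxtwo' undo_depth=2 redo_depth=0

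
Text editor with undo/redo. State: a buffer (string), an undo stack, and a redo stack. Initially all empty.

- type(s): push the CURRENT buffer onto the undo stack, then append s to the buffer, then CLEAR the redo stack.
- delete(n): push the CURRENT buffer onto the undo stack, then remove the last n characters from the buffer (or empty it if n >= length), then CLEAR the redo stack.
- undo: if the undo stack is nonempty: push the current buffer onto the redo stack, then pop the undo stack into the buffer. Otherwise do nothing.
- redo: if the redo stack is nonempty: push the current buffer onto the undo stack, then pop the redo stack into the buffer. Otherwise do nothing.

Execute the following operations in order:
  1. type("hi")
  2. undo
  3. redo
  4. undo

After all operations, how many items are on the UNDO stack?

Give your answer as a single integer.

Answer: 0

Derivation:
After op 1 (type): buf='hi' undo_depth=1 redo_depth=0
After op 2 (undo): buf='(empty)' undo_depth=0 redo_depth=1
After op 3 (redo): buf='hi' undo_depth=1 redo_depth=0
After op 4 (undo): buf='(empty)' undo_depth=0 redo_depth=1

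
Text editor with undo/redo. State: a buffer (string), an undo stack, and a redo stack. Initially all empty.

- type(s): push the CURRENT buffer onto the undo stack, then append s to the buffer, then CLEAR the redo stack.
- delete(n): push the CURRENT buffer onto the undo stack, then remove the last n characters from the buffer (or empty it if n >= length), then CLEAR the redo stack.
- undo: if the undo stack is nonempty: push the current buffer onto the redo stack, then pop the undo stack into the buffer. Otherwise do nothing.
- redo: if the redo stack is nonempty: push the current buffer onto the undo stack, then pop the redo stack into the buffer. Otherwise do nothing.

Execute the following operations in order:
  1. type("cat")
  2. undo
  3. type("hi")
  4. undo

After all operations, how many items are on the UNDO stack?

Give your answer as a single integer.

After op 1 (type): buf='cat' undo_depth=1 redo_depth=0
After op 2 (undo): buf='(empty)' undo_depth=0 redo_depth=1
After op 3 (type): buf='hi' undo_depth=1 redo_depth=0
After op 4 (undo): buf='(empty)' undo_depth=0 redo_depth=1

Answer: 0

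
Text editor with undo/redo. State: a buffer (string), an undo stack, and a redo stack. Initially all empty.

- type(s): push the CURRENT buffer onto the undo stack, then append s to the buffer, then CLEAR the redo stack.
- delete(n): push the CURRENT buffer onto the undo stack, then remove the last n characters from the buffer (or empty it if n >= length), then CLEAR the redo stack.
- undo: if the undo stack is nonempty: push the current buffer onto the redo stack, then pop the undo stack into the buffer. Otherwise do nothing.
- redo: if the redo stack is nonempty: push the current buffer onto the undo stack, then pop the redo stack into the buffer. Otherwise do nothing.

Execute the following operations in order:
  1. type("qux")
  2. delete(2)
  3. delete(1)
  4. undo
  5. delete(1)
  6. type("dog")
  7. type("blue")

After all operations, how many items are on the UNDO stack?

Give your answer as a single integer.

Answer: 5

Derivation:
After op 1 (type): buf='qux' undo_depth=1 redo_depth=0
After op 2 (delete): buf='q' undo_depth=2 redo_depth=0
After op 3 (delete): buf='(empty)' undo_depth=3 redo_depth=0
After op 4 (undo): buf='q' undo_depth=2 redo_depth=1
After op 5 (delete): buf='(empty)' undo_depth=3 redo_depth=0
After op 6 (type): buf='dog' undo_depth=4 redo_depth=0
After op 7 (type): buf='dogblue' undo_depth=5 redo_depth=0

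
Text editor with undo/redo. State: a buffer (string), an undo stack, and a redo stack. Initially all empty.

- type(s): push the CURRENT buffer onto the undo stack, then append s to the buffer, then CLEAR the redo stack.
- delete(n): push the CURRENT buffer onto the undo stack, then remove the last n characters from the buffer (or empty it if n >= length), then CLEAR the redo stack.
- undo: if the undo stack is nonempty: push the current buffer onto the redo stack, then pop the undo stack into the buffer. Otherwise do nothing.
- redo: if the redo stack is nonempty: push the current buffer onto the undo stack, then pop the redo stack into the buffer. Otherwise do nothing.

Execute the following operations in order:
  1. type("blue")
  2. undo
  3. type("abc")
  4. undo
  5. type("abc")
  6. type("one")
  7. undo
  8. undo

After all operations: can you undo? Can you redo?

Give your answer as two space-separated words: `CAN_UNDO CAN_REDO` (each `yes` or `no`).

After op 1 (type): buf='blue' undo_depth=1 redo_depth=0
After op 2 (undo): buf='(empty)' undo_depth=0 redo_depth=1
After op 3 (type): buf='abc' undo_depth=1 redo_depth=0
After op 4 (undo): buf='(empty)' undo_depth=0 redo_depth=1
After op 5 (type): buf='abc' undo_depth=1 redo_depth=0
After op 6 (type): buf='abcone' undo_depth=2 redo_depth=0
After op 7 (undo): buf='abc' undo_depth=1 redo_depth=1
After op 8 (undo): buf='(empty)' undo_depth=0 redo_depth=2

Answer: no yes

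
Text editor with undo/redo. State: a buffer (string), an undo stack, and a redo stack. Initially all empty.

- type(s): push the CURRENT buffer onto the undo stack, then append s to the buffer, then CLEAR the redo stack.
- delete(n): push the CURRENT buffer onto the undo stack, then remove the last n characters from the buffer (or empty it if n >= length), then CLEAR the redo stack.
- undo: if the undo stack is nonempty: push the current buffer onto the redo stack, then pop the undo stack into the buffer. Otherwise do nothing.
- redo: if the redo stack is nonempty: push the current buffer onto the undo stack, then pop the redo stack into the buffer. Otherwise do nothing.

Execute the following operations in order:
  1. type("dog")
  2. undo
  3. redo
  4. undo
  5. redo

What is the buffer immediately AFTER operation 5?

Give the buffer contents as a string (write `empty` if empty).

After op 1 (type): buf='dog' undo_depth=1 redo_depth=0
After op 2 (undo): buf='(empty)' undo_depth=0 redo_depth=1
After op 3 (redo): buf='dog' undo_depth=1 redo_depth=0
After op 4 (undo): buf='(empty)' undo_depth=0 redo_depth=1
After op 5 (redo): buf='dog' undo_depth=1 redo_depth=0

Answer: dog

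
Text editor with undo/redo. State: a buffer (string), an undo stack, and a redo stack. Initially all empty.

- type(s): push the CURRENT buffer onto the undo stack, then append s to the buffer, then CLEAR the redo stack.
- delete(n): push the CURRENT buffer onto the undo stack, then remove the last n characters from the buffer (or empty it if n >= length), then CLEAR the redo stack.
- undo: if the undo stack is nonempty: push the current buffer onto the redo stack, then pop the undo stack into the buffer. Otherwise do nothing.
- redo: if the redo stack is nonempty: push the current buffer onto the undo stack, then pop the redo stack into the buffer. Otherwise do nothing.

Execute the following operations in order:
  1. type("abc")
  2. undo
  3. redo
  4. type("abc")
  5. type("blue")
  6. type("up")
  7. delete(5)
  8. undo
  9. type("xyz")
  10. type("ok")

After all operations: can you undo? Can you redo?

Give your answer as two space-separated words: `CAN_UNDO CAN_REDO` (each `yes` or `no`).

Answer: yes no

Derivation:
After op 1 (type): buf='abc' undo_depth=1 redo_depth=0
After op 2 (undo): buf='(empty)' undo_depth=0 redo_depth=1
After op 3 (redo): buf='abc' undo_depth=1 redo_depth=0
After op 4 (type): buf='abcabc' undo_depth=2 redo_depth=0
After op 5 (type): buf='abcabcblue' undo_depth=3 redo_depth=0
After op 6 (type): buf='abcabcblueup' undo_depth=4 redo_depth=0
After op 7 (delete): buf='abcabcb' undo_depth=5 redo_depth=0
After op 8 (undo): buf='abcabcblueup' undo_depth=4 redo_depth=1
After op 9 (type): buf='abcabcblueupxyz' undo_depth=5 redo_depth=0
After op 10 (type): buf='abcabcblueupxyzok' undo_depth=6 redo_depth=0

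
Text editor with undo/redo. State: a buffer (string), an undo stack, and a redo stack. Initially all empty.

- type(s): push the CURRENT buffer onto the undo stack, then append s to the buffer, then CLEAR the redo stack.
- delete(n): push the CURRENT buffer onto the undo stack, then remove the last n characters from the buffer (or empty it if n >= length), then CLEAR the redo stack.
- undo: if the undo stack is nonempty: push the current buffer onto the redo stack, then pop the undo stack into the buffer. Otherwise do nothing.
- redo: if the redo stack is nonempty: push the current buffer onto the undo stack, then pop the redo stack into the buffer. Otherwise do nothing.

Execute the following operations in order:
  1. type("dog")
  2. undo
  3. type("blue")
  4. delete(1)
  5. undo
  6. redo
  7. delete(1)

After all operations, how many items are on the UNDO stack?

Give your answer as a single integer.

Answer: 3

Derivation:
After op 1 (type): buf='dog' undo_depth=1 redo_depth=0
After op 2 (undo): buf='(empty)' undo_depth=0 redo_depth=1
After op 3 (type): buf='blue' undo_depth=1 redo_depth=0
After op 4 (delete): buf='blu' undo_depth=2 redo_depth=0
After op 5 (undo): buf='blue' undo_depth=1 redo_depth=1
After op 6 (redo): buf='blu' undo_depth=2 redo_depth=0
After op 7 (delete): buf='bl' undo_depth=3 redo_depth=0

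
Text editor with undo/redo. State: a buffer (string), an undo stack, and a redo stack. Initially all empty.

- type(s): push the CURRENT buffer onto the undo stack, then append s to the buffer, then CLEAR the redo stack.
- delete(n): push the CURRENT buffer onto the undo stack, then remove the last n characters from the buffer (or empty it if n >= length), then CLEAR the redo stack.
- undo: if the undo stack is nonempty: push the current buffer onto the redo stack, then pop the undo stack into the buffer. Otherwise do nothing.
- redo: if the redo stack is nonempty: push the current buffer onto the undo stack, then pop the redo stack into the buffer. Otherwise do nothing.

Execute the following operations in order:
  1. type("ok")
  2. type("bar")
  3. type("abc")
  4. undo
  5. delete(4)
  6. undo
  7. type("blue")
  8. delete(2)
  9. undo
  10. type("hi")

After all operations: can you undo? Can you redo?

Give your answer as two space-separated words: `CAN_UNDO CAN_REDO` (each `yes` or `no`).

After op 1 (type): buf='ok' undo_depth=1 redo_depth=0
After op 2 (type): buf='okbar' undo_depth=2 redo_depth=0
After op 3 (type): buf='okbarabc' undo_depth=3 redo_depth=0
After op 4 (undo): buf='okbar' undo_depth=2 redo_depth=1
After op 5 (delete): buf='o' undo_depth=3 redo_depth=0
After op 6 (undo): buf='okbar' undo_depth=2 redo_depth=1
After op 7 (type): buf='okbarblue' undo_depth=3 redo_depth=0
After op 8 (delete): buf='okbarbl' undo_depth=4 redo_depth=0
After op 9 (undo): buf='okbarblue' undo_depth=3 redo_depth=1
After op 10 (type): buf='okbarbluehi' undo_depth=4 redo_depth=0

Answer: yes no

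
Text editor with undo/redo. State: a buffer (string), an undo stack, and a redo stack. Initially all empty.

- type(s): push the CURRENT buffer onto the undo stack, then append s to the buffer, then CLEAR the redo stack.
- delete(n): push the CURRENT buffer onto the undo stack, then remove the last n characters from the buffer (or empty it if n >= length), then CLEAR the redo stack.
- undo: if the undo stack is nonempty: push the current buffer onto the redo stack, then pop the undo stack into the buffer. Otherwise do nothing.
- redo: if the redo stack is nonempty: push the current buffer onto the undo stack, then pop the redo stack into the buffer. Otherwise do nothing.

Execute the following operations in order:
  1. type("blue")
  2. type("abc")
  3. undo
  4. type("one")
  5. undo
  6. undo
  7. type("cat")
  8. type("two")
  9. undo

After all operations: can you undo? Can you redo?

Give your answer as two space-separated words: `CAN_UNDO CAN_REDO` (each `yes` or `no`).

After op 1 (type): buf='blue' undo_depth=1 redo_depth=0
After op 2 (type): buf='blueabc' undo_depth=2 redo_depth=0
After op 3 (undo): buf='blue' undo_depth=1 redo_depth=1
After op 4 (type): buf='blueone' undo_depth=2 redo_depth=0
After op 5 (undo): buf='blue' undo_depth=1 redo_depth=1
After op 6 (undo): buf='(empty)' undo_depth=0 redo_depth=2
After op 7 (type): buf='cat' undo_depth=1 redo_depth=0
After op 8 (type): buf='cattwo' undo_depth=2 redo_depth=0
After op 9 (undo): buf='cat' undo_depth=1 redo_depth=1

Answer: yes yes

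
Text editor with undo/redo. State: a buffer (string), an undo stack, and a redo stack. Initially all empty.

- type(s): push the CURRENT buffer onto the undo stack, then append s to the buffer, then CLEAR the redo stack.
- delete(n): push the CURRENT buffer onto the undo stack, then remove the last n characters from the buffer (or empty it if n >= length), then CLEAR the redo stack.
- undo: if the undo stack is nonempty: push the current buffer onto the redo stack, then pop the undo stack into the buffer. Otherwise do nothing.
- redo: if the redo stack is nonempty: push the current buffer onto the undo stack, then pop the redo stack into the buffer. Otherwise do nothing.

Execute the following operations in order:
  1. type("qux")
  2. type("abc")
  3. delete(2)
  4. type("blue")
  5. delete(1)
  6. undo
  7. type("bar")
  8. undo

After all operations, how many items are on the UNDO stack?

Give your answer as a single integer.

After op 1 (type): buf='qux' undo_depth=1 redo_depth=0
After op 2 (type): buf='quxabc' undo_depth=2 redo_depth=0
After op 3 (delete): buf='quxa' undo_depth=3 redo_depth=0
After op 4 (type): buf='quxablue' undo_depth=4 redo_depth=0
After op 5 (delete): buf='quxablu' undo_depth=5 redo_depth=0
After op 6 (undo): buf='quxablue' undo_depth=4 redo_depth=1
After op 7 (type): buf='quxabluebar' undo_depth=5 redo_depth=0
After op 8 (undo): buf='quxablue' undo_depth=4 redo_depth=1

Answer: 4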